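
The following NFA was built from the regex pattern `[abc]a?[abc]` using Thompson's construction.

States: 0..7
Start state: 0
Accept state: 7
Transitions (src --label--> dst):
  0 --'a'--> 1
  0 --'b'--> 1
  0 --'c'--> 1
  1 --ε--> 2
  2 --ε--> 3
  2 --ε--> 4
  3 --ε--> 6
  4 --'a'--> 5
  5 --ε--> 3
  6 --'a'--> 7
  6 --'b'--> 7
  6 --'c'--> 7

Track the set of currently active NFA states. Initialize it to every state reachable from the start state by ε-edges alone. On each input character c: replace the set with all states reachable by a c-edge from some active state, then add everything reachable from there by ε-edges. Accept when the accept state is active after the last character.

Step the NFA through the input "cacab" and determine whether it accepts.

start: ε-closure({0}) = {0}
'c' @ 1: {1,2,3,4,6}
'a' @ 2: {3,5,6,7}  [accepting]
'c' @ 3: {7}  [accepting]
'a' @ 4: {}  — state set empty
rest 'b' ignored (set empty)
final: {}; accept 7 not in set

Answer: REJECT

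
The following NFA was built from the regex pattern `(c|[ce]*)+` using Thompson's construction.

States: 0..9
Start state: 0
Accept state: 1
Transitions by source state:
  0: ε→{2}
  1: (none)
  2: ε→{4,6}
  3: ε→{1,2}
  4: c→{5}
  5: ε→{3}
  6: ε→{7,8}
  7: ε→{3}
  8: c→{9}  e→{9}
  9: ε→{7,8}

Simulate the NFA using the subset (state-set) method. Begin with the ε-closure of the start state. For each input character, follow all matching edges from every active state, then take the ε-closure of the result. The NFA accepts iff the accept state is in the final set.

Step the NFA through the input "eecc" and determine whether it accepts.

Answer: ACCEPT

Derivation:
start: ε-closure({0}) = {0,1,2,3,4,6,7,8}
'e' @ 1: {1,2,3,4,6,7,8,9}  ✓accept
'e' @ 2: {1,2,3,4,6,7,8,9}  ✓accept
'c' @ 3: {1,2,3,4,5,6,7,8,9}  ✓accept
'c' @ 4: {1,2,3,4,5,6,7,8,9}  ✓accept
end set {1,2,3,4,5,6,7,8,9} — state 1 in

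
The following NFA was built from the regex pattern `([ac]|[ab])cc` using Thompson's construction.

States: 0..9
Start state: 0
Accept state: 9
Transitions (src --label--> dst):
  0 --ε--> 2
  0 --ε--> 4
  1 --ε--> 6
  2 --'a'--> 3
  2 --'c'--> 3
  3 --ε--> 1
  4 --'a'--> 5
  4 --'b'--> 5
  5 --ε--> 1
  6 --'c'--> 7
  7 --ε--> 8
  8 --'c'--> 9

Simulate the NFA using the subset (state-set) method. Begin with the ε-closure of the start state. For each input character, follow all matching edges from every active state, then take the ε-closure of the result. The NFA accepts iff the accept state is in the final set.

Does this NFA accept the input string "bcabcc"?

S₀ = ε-closure({0}) = {0,2,4}
'b' @ 1: {1,5,6}
'c' @ 2: {7,8}
'a' @ 3: {}  — dead — no transitions
rest 'bcc' ignored (set empty)
final: {}; accept 9 not in set

Answer: REJECT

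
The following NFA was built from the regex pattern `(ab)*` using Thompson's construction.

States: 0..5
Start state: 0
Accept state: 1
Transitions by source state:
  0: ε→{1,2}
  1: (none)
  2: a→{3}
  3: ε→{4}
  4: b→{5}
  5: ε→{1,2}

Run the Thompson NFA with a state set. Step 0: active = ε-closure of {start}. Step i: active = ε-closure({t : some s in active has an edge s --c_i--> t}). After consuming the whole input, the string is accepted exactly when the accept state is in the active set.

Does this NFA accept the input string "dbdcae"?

Answer: REJECT

Steps:
S₀ = ε-closure({0}) = {0,1,2}
'd' @ 1: {}  — no active states
rest 'bdcae' ignored (set empty)
final: {}; accept 1 not in set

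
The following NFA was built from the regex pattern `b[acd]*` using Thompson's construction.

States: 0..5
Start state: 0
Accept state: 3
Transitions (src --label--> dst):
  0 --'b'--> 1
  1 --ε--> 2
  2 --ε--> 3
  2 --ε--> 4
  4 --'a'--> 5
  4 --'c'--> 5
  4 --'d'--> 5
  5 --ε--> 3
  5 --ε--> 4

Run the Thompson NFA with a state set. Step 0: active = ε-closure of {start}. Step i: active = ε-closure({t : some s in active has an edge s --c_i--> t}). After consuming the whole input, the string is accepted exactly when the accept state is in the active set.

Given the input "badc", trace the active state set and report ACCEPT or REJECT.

Answer: ACCEPT

Trace:
start: ε-closure({0}) = {0}
'b' @ 1: {1,2,3,4}  ✓accept
'a' @ 2: {3,4,5}  ✓accept
'd' @ 3: {3,4,5}  ✓accept
'c' @ 4: {3,4,5}  ✓accept
final: {3,4,5}; accept 3 in set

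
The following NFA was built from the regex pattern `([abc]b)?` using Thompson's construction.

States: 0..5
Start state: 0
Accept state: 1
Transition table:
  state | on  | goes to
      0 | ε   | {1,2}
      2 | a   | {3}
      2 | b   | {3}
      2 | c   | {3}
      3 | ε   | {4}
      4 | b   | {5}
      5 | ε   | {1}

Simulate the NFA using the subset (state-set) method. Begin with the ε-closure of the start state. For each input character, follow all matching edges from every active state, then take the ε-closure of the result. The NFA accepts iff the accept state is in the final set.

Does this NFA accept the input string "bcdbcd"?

Answer: REJECT

Trace:
initial (ε-close {0}): {0,1,2}
'b' @ 1: {3,4}
'c' @ 2: {}  — state set empty
rest 'dbcd' ignored (set empty)
end set {} — state 1 not in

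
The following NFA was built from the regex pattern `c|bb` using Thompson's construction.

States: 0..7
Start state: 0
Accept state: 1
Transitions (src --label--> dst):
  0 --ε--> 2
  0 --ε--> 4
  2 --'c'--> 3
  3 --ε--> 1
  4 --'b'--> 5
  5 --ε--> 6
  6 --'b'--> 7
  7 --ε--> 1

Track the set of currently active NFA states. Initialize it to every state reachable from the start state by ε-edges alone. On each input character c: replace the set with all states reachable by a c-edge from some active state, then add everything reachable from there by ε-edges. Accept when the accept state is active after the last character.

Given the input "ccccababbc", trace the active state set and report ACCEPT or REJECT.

Answer: REJECT

Steps:
start: ε-closure({0}) = {0,2,4}
'c' @ 1: {1,3}  (accept∈set)
'c' @ 2: {}  — dead — no transitions
rest 'ccababbc' ignored (set empty)
after full input: {}  (accept=1 not in)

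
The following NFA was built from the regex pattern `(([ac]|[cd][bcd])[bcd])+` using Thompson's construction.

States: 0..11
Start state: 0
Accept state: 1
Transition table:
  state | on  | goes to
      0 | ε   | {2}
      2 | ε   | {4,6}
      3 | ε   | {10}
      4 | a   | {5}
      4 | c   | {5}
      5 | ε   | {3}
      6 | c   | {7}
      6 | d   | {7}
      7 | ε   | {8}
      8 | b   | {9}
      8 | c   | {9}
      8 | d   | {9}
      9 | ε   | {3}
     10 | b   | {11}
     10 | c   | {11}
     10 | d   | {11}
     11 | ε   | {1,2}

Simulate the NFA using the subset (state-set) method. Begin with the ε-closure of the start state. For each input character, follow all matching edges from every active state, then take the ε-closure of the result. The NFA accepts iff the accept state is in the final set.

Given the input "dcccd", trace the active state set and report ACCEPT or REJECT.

start: ε-closure({0}) = {0,2,4,6}
'd' @ 1: {7,8}
'c' @ 2: {3,9,10}
'c' @ 3: {1,2,4,6,11}  [accepting]
'c' @ 4: {3,5,7,8,10}
'd' @ 5: {1,2,3,4,6,9,10,11}  [accepting]
end set {1,2,3,4,6,9,10,11} — state 1 in

Answer: ACCEPT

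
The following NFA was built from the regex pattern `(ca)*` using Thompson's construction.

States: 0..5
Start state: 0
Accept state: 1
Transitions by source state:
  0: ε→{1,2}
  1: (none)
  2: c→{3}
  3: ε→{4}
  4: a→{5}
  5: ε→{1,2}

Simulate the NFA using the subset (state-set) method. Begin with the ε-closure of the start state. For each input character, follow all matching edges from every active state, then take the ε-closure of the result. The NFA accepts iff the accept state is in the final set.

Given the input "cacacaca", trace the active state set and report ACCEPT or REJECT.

start: ε-closure({0}) = {0,1,2}
'c' @ 1: {3,4}
'a' @ 2: {1,2,5}  [accepting]
'c' @ 3: {3,4}
'a' @ 4: {1,2,5}  [accepting]
'c' @ 5: {3,4}
'a' @ 6: {1,2,5}  [accepting]
'c' @ 7: {3,4}
'a' @ 8: {1,2,5}  [accepting]
end set {1,2,5} — state 1 in

Answer: ACCEPT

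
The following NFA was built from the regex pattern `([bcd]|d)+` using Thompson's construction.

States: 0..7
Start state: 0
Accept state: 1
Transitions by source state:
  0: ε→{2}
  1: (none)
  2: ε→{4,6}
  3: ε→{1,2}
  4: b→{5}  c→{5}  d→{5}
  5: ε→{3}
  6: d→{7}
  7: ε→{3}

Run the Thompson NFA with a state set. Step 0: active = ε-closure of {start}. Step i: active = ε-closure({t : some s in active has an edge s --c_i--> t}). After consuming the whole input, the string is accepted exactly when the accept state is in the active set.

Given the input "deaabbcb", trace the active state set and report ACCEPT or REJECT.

start: ε-closure({0}) = {0,2,4,6}
'd' @ 1: {1,2,3,4,5,6,7}  (accept∈set)
'e' @ 2: {}  — dead — no transitions
rest 'aabbcb' ignored (set empty)
final: {}; accept 1 not in set

Answer: REJECT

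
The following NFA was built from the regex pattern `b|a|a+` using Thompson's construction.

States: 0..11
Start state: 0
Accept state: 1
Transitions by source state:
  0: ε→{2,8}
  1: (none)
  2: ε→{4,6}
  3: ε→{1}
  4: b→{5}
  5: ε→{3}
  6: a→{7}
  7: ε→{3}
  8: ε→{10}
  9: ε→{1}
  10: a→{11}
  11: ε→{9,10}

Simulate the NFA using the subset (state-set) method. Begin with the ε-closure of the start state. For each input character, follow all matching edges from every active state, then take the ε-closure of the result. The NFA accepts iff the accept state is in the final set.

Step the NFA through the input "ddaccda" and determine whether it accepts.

start: ε-closure({0}) = {0,2,4,6,8,10}
'd' @ 1: {}  — state set empty
rest 'daccda' ignored (set empty)
final: {}; accept 1 not in set

Answer: REJECT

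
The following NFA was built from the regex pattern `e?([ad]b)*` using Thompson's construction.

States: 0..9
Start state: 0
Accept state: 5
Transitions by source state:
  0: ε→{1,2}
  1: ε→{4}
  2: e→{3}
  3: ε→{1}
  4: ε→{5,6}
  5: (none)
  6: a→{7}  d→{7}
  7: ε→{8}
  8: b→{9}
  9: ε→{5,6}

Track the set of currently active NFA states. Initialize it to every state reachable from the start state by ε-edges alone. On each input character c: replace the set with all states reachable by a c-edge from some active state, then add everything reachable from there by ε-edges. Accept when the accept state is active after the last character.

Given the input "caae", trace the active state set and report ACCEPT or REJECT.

initial (ε-close {0}): {0,1,2,4,5,6}
'c' @ 1: {}  — state set empty
rest 'aae' ignored (set empty)
final: {}; accept 5 not in set

Answer: REJECT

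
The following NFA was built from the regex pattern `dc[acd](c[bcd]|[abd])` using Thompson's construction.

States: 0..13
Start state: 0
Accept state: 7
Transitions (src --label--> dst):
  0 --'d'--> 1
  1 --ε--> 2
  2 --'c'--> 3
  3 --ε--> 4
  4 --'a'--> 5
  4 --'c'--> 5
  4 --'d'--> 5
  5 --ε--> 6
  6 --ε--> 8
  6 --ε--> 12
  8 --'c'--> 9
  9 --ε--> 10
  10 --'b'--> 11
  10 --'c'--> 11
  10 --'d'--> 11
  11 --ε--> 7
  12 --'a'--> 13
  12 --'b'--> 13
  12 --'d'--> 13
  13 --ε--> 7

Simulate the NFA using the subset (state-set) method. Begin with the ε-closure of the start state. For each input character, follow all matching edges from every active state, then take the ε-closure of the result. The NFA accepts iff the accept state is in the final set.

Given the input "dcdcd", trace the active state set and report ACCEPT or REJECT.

start: ε-closure({0}) = {0}
'd' @ 1: {1,2}
'c' @ 2: {3,4}
'd' @ 3: {5,6,8,12}
'c' @ 4: {9,10}
'd' @ 5: {7,11}  (accept∈set)
final: {7,11}; accept 7 in set

Answer: ACCEPT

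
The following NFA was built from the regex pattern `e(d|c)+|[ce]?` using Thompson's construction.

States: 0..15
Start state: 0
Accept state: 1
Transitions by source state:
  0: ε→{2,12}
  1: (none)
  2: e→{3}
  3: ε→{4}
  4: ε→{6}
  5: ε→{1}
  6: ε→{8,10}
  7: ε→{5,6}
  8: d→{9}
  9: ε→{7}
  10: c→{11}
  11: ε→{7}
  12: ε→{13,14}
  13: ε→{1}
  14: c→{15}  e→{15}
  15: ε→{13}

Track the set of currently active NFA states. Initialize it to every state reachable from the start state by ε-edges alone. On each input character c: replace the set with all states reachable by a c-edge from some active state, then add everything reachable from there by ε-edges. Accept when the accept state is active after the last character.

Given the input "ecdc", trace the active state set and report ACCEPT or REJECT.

Answer: ACCEPT

Derivation:
start: ε-closure({0}) = {0,1,2,12,13,14}
'e' @ 1: {1,3,4,6,8,10,13,15}  ✓accept
'c' @ 2: {1,5,6,7,8,10,11}  ✓accept
'd' @ 3: {1,5,6,7,8,9,10}  ✓accept
'c' @ 4: {1,5,6,7,8,10,11}  ✓accept
after full input: {1,5,6,7,8,10,11}  (accept=1 in)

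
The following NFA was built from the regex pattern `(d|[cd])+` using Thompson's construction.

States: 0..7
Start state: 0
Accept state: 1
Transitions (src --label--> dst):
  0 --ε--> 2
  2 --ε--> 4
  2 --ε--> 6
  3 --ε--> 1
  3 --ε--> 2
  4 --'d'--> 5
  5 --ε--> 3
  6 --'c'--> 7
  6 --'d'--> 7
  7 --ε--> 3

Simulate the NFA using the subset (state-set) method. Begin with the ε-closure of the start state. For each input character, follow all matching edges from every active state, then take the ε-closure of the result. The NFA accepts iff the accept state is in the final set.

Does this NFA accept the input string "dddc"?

Answer: ACCEPT

Trace:
initial (ε-close {0}): {0,2,4,6}
'd' @ 1: {1,2,3,4,5,6,7}  (accept∈set)
'd' @ 2: {1,2,3,4,5,6,7}  (accept∈set)
'd' @ 3: {1,2,3,4,5,6,7}  (accept∈set)
'c' @ 4: {1,2,3,4,6,7}  (accept∈set)
end set {1,2,3,4,6,7} — state 1 in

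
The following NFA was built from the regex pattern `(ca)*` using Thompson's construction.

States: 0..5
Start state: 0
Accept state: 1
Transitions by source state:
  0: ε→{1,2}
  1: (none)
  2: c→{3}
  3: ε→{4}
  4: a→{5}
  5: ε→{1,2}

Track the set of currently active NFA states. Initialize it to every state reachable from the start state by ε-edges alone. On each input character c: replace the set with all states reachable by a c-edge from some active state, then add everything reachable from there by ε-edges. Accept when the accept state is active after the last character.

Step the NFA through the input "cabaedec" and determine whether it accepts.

start: ε-closure({0}) = {0,1,2}
'c' @ 1: {3,4}
'a' @ 2: {1,2,5}  (accept∈set)
'b' @ 3: {}  — state set empty
rest 'aedec' ignored (set empty)
end set {} — state 1 not in

Answer: REJECT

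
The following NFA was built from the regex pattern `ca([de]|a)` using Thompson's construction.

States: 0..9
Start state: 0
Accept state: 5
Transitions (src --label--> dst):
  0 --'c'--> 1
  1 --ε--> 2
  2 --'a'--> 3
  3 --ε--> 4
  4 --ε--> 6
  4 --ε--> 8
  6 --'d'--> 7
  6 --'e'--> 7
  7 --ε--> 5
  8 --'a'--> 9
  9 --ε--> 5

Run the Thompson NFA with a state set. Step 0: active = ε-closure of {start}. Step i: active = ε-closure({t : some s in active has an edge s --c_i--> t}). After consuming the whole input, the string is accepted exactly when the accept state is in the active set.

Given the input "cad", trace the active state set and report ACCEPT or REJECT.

start: ε-closure({0}) = {0}
'c' @ 1: {1,2}
'a' @ 2: {3,4,6,8}
'd' @ 3: {5,7}  [accepting]
final: {5,7}; accept 5 in set

Answer: ACCEPT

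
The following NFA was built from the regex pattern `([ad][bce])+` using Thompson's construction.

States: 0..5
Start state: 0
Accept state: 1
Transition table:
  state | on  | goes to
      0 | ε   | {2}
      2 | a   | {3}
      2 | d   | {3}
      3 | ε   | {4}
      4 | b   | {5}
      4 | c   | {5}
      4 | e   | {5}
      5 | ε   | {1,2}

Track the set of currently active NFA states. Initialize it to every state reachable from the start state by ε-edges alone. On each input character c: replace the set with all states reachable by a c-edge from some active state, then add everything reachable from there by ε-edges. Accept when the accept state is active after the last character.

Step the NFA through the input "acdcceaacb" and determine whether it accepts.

Answer: REJECT

Derivation:
S₀ = ε-closure({0}) = {0,2}
'a' @ 1: {3,4}
'c' @ 2: {1,2,5}  [accepting]
'd' @ 3: {3,4}
'c' @ 4: {1,2,5}  [accepting]
'c' @ 5: {}  — dead — no transitions
rest 'eaacb' ignored (set empty)
final: {}; accept 1 not in set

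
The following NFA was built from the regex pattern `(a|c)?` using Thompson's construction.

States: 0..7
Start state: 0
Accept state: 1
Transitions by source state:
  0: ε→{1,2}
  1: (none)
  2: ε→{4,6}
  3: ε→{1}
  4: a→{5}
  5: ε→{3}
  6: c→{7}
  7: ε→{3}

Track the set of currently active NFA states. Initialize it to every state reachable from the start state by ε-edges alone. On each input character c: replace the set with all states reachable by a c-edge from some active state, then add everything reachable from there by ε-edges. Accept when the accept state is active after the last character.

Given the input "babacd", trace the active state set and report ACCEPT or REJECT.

Answer: REJECT

Derivation:
start: ε-closure({0}) = {0,1,2,4,6}
'b' @ 1: {}  — no active states
rest 'abacd' ignored (set empty)
final: {}; accept 1 not in set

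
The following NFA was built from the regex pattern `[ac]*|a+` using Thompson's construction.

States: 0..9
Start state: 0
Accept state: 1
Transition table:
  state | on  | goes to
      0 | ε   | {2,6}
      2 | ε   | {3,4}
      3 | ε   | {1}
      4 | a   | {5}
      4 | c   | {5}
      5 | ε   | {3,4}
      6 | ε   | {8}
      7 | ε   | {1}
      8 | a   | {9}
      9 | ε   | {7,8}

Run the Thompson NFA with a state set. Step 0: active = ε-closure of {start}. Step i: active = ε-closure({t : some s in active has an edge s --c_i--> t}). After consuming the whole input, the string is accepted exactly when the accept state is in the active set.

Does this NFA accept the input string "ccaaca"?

Answer: ACCEPT

Steps:
start: ε-closure({0}) = {0,1,2,3,4,6,8}
'c' @ 1: {1,3,4,5}  [accepting]
'c' @ 2: {1,3,4,5}  [accepting]
'a' @ 3: {1,3,4,5}  [accepting]
'a' @ 4: {1,3,4,5}  [accepting]
'c' @ 5: {1,3,4,5}  [accepting]
'a' @ 6: {1,3,4,5}  [accepting]
after full input: {1,3,4,5}  (accept=1 in)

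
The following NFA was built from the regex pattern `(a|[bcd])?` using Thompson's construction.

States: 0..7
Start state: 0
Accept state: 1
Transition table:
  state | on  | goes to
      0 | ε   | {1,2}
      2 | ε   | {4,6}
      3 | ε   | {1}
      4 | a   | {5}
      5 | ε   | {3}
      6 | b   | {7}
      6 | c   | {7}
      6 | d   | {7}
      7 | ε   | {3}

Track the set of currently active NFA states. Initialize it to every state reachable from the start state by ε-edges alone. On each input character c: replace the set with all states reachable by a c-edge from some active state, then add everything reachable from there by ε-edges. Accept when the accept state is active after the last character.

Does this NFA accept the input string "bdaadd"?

initial (ε-close {0}): {0,1,2,4,6}
'b' @ 1: {1,3,7}  (accept∈set)
'd' @ 2: {}  — state set empty
rest 'aadd' ignored (set empty)
end set {} — state 1 not in

Answer: REJECT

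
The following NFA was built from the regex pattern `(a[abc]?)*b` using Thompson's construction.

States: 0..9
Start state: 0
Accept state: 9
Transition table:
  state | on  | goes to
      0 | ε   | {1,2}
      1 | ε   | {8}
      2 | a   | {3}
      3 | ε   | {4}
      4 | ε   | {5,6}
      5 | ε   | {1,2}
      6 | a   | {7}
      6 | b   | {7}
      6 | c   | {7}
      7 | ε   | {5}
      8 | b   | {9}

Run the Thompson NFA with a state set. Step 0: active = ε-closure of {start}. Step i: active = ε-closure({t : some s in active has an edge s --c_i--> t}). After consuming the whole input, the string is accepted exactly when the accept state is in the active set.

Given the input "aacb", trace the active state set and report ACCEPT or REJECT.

Answer: ACCEPT

Trace:
S₀ = ε-closure({0}) = {0,1,2,8}
'a' @ 1: {1,2,3,4,5,6,8}
'a' @ 2: {1,2,3,4,5,6,7,8}
'c' @ 3: {1,2,5,7,8}
'b' @ 4: {9}  (accept∈set)
after full input: {9}  (accept=9 in)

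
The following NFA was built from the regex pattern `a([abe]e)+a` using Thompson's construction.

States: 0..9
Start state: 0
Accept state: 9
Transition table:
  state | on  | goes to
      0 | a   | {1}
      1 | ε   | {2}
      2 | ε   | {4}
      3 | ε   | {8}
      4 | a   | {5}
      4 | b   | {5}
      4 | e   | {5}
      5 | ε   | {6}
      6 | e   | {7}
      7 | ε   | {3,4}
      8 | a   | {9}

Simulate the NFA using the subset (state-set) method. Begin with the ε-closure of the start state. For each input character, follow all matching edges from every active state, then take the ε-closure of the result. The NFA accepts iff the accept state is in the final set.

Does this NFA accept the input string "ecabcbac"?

Answer: REJECT

Steps:
S₀ = ε-closure({0}) = {0}
'e' @ 1: {}  — state set empty
rest 'cabcbac' ignored (set empty)
final: {}; accept 9 not in set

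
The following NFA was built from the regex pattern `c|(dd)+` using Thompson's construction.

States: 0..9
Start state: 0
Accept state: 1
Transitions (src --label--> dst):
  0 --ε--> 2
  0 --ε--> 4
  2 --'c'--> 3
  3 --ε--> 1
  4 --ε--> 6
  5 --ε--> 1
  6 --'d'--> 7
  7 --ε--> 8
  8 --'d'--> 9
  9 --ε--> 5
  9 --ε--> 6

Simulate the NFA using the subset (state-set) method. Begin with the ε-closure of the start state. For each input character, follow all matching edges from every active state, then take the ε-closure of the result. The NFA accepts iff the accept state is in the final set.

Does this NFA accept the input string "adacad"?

initial (ε-close {0}): {0,2,4,6}
'a' @ 1: {}  — state set empty
rest 'dacad' ignored (set empty)
after full input: {}  (accept=1 not in)

Answer: REJECT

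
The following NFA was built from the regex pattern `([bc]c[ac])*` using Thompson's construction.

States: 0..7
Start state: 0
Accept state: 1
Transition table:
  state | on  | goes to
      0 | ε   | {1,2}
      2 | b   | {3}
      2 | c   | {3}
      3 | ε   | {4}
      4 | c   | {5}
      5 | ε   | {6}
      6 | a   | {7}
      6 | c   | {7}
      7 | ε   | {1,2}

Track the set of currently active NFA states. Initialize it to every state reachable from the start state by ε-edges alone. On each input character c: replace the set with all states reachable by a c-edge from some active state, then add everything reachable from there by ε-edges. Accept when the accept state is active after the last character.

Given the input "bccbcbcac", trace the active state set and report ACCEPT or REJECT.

start: ε-closure({0}) = {0,1,2}
'b' @ 1: {3,4}
'c' @ 2: {5,6}
'c' @ 3: {1,2,7}  [accepting]
'b' @ 4: {3,4}
'c' @ 5: {5,6}
'b' @ 6: {}  — no active states
rest 'cac' ignored (set empty)
after full input: {}  (accept=1 not in)

Answer: REJECT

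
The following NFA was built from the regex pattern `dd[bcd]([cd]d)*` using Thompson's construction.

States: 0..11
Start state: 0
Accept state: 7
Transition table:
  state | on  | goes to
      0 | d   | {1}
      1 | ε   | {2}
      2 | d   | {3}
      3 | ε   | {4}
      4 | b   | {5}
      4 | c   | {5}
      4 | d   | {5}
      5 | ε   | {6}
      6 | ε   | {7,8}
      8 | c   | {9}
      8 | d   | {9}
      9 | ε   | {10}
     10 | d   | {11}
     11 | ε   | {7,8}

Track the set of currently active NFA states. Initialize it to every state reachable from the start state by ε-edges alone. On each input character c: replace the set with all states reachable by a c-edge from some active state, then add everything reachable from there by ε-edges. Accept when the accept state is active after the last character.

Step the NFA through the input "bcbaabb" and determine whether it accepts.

Answer: REJECT

Derivation:
S₀ = ε-closure({0}) = {0}
'b' @ 1: {}  — no active states
rest 'cbaabb' ignored (set empty)
end set {} — state 7 not in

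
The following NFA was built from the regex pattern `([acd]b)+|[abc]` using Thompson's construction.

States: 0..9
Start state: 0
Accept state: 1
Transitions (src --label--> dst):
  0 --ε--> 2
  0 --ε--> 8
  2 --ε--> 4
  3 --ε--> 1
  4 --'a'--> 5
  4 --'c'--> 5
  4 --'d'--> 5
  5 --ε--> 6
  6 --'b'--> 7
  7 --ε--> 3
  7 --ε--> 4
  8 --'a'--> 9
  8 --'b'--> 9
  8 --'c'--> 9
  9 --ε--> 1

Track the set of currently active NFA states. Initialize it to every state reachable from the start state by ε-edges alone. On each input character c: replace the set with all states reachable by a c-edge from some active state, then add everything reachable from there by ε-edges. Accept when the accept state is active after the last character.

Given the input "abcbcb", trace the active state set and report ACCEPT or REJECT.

Answer: ACCEPT

Derivation:
initial (ε-close {0}): {0,2,4,8}
'a' @ 1: {1,5,6,9}  ✓accept
'b' @ 2: {1,3,4,7}  ✓accept
'c' @ 3: {5,6}
'b' @ 4: {1,3,4,7}  ✓accept
'c' @ 5: {5,6}
'b' @ 6: {1,3,4,7}  ✓accept
after full input: {1,3,4,7}  (accept=1 in)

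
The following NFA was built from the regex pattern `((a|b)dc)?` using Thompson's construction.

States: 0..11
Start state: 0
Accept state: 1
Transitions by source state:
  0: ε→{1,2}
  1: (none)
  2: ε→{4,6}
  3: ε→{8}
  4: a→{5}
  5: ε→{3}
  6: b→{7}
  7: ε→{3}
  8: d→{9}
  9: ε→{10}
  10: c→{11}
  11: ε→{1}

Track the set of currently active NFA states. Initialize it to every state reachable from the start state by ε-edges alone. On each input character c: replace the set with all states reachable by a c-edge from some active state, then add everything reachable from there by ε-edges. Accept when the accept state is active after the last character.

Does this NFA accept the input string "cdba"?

Answer: REJECT

Steps:
start: ε-closure({0}) = {0,1,2,4,6}
'c' @ 1: {}  — state set empty
rest 'dba' ignored (set empty)
final: {}; accept 1 not in set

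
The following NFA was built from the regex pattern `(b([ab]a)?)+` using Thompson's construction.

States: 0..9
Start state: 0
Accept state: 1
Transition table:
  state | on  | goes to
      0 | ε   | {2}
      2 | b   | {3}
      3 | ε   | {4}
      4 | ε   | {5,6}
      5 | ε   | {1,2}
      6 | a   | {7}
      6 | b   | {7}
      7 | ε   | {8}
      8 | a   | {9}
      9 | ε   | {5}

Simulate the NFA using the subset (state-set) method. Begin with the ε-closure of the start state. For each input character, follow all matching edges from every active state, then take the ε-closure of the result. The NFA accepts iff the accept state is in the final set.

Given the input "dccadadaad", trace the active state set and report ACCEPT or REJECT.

S₀ = ε-closure({0}) = {0,2}
'd' @ 1: {}  — dead — no transitions
rest 'ccadadaad' ignored (set empty)
after full input: {}  (accept=1 not in)

Answer: REJECT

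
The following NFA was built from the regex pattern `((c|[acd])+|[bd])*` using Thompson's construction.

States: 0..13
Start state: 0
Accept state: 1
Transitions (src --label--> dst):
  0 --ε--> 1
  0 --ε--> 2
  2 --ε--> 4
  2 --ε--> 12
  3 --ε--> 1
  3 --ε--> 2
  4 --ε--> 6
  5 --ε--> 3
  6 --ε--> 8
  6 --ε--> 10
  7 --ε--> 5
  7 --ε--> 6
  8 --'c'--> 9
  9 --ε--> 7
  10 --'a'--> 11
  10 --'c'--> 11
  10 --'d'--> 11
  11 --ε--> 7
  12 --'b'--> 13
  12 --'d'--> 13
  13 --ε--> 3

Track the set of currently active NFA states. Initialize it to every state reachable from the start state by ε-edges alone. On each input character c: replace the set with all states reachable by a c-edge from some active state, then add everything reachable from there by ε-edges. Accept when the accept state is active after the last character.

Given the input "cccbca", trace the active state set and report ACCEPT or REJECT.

start: ε-closure({0}) = {0,1,2,4,6,8,10,12}
'c' @ 1: {1,2,3,4,5,6,7,8,9,10,11,12}  ✓accept
'c' @ 2: {1,2,3,4,5,6,7,8,9,10,11,12}  ✓accept
'c' @ 3: {1,2,3,4,5,6,7,8,9,10,11,12}  ✓accept
'b' @ 4: {1,2,3,4,6,8,10,12,13}  ✓accept
'c' @ 5: {1,2,3,4,5,6,7,8,9,10,11,12}  ✓accept
'a' @ 6: {1,2,3,4,5,6,7,8,10,11,12}  ✓accept
final: {1,2,3,4,5,6,7,8,10,11,12}; accept 1 in set

Answer: ACCEPT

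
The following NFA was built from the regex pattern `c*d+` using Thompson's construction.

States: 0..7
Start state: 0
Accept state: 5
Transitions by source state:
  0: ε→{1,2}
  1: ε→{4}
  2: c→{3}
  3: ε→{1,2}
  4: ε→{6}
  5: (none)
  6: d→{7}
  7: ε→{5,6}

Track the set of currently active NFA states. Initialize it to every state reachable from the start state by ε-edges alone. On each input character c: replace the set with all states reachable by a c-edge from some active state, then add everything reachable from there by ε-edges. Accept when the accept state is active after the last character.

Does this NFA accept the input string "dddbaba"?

initial (ε-close {0}): {0,1,2,4,6}
'd' @ 1: {5,6,7}  ✓accept
'd' @ 2: {5,6,7}  ✓accept
'd' @ 3: {5,6,7}  ✓accept
'b' @ 4: {}  — no active states
rest 'aba' ignored (set empty)
end set {} — state 5 not in

Answer: REJECT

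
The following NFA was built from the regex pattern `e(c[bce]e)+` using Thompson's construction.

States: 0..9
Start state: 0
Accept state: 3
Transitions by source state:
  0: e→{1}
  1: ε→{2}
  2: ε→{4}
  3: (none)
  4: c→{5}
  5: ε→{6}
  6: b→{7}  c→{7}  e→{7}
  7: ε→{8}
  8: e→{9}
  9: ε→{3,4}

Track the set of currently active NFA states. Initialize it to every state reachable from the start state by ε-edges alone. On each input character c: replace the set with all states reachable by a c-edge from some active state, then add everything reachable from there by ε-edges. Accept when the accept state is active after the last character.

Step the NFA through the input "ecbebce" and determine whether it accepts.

initial (ε-close {0}): {0}
'e' @ 1: {1,2,4}
'c' @ 2: {5,6}
'b' @ 3: {7,8}
'e' @ 4: {3,4,9}  [accepting]
'b' @ 5: {}  — no active states
rest 'ce' ignored (set empty)
after full input: {}  (accept=3 not in)

Answer: REJECT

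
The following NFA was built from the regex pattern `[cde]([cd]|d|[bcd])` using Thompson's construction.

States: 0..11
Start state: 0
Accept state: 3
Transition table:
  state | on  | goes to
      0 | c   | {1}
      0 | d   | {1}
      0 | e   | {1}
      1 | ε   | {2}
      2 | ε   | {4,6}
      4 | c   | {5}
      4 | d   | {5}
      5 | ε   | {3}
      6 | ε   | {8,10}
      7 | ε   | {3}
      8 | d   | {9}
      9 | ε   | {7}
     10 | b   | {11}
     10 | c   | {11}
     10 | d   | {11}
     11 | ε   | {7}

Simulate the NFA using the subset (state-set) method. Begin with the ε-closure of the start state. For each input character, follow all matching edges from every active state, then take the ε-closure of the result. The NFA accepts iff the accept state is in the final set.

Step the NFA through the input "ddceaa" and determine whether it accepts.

start: ε-closure({0}) = {0}
'd' @ 1: {1,2,4,6,8,10}
'd' @ 2: {3,5,7,9,11}  [accepting]
'c' @ 3: {}  — state set empty
rest 'eaa' ignored (set empty)
final: {}; accept 3 not in set

Answer: REJECT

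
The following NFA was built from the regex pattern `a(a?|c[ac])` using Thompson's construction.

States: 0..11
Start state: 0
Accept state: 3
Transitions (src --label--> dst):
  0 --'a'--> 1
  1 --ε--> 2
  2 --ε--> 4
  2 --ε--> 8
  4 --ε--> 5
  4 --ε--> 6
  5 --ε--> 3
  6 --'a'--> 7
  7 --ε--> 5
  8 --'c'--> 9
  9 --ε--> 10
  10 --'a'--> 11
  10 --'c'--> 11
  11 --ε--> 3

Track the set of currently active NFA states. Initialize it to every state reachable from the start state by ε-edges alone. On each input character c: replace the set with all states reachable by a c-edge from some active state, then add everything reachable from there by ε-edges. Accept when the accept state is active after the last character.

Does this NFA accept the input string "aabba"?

initial (ε-close {0}): {0}
'a' @ 1: {1,2,3,4,5,6,8}  (accept∈set)
'a' @ 2: {3,5,7}  (accept∈set)
'b' @ 3: {}  — no active states
rest 'ba' ignored (set empty)
after full input: {}  (accept=3 not in)

Answer: REJECT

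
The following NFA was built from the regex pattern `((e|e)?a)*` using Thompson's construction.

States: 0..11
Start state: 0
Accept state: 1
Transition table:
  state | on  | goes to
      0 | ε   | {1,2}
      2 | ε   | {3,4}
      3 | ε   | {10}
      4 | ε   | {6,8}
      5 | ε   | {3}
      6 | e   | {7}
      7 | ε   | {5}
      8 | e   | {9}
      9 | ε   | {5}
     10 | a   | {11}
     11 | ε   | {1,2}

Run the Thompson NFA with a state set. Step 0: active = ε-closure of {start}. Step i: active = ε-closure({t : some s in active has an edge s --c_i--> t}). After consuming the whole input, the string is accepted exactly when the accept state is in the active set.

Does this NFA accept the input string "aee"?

Answer: REJECT

Derivation:
start: ε-closure({0}) = {0,1,2,3,4,6,8,10}
'a' @ 1: {1,2,3,4,6,8,10,11}  [accepting]
'e' @ 2: {3,5,7,9,10}
'e' @ 3: {}  — no active states
final: {}; accept 1 not in set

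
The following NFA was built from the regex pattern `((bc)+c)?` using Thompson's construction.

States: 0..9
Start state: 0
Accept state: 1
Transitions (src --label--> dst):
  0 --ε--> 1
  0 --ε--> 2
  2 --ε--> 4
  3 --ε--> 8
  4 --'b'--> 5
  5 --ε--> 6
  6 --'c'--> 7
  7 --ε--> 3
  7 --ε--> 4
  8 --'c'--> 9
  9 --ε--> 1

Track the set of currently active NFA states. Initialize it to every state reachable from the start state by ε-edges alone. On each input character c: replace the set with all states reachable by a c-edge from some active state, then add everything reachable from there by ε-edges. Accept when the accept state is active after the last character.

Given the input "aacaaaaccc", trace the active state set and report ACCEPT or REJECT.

Answer: REJECT

Derivation:
initial (ε-close {0}): {0,1,2,4}
'a' @ 1: {}  — state set empty
rest 'acaaaaccc' ignored (set empty)
end set {} — state 1 not in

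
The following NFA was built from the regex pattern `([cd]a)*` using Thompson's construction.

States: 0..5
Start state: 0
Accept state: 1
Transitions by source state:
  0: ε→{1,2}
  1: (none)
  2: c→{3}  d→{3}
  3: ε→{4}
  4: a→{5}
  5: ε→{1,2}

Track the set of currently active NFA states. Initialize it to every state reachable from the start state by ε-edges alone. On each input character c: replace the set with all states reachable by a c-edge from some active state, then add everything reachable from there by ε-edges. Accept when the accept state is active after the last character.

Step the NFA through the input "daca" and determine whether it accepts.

Answer: ACCEPT

Trace:
start: ε-closure({0}) = {0,1,2}
'd' @ 1: {3,4}
'a' @ 2: {1,2,5}  [accepting]
'c' @ 3: {3,4}
'a' @ 4: {1,2,5}  [accepting]
end set {1,2,5} — state 1 in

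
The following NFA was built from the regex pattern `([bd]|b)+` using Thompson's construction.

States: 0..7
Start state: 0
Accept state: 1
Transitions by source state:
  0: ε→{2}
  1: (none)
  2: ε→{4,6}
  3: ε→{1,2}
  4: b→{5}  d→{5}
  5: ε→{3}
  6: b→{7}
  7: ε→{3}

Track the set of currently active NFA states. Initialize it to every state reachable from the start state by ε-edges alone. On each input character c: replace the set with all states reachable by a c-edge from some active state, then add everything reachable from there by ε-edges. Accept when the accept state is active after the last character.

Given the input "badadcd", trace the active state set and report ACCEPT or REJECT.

Answer: REJECT

Steps:
S₀ = ε-closure({0}) = {0,2,4,6}
'b' @ 1: {1,2,3,4,5,6,7}  (accept∈set)
'a' @ 2: {}  — dead — no transitions
rest 'dadcd' ignored (set empty)
end set {} — state 1 not in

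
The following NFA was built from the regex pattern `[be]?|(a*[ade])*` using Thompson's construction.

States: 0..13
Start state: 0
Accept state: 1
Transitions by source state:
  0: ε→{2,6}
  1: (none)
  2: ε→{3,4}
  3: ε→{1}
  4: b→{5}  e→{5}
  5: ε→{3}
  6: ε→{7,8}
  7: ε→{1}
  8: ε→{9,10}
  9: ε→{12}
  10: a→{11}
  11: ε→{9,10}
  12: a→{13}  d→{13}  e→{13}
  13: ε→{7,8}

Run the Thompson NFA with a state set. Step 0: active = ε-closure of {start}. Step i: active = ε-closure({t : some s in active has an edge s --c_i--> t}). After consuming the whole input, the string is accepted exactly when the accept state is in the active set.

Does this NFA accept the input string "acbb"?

start: ε-closure({0}) = {0,1,2,3,4,6,7,8,9,10,12}
'a' @ 1: {1,7,8,9,10,11,12,13}  [accepting]
'c' @ 2: {}  — no active states
rest 'bb' ignored (set empty)
final: {}; accept 1 not in set

Answer: REJECT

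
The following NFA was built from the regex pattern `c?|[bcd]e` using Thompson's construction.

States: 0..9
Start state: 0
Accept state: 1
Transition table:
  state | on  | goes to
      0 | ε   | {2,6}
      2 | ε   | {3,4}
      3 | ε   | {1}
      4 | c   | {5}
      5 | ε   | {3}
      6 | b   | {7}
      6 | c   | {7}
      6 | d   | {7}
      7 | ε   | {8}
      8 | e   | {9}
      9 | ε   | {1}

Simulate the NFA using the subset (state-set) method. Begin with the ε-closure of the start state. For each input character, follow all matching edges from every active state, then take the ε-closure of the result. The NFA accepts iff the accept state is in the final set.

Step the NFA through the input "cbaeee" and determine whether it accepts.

initial (ε-close {0}): {0,1,2,3,4,6}
'c' @ 1: {1,3,5,7,8}  (accept∈set)
'b' @ 2: {}  — dead — no transitions
rest 'aeee' ignored (set empty)
after full input: {}  (accept=1 not in)

Answer: REJECT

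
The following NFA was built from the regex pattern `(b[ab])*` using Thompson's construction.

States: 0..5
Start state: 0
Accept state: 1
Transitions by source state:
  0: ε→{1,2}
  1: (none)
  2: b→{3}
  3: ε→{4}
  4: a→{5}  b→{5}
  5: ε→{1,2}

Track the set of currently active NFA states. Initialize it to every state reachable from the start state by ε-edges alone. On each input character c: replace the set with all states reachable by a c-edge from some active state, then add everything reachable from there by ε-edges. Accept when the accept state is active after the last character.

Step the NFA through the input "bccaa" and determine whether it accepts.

start: ε-closure({0}) = {0,1,2}
'b' @ 1: {3,4}
'c' @ 2: {}  — no active states
rest 'caa' ignored (set empty)
final: {}; accept 1 not in set

Answer: REJECT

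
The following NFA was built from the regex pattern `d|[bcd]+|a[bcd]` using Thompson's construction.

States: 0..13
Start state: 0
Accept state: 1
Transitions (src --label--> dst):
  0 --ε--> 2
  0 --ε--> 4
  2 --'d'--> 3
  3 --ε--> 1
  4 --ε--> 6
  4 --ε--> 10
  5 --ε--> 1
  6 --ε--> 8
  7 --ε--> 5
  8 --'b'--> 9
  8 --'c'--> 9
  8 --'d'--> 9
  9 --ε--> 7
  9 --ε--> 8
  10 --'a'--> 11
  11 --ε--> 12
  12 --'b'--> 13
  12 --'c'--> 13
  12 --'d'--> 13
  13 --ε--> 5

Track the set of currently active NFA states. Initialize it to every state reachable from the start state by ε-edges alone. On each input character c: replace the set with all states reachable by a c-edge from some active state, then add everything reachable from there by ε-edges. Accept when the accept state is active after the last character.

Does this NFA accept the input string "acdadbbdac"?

S₀ = ε-closure({0}) = {0,2,4,6,8,10}
'a' @ 1: {11,12}
'c' @ 2: {1,5,13}  ✓accept
'd' @ 3: {}  — no active states
rest 'adbbdac' ignored (set empty)
end set {} — state 1 not in

Answer: REJECT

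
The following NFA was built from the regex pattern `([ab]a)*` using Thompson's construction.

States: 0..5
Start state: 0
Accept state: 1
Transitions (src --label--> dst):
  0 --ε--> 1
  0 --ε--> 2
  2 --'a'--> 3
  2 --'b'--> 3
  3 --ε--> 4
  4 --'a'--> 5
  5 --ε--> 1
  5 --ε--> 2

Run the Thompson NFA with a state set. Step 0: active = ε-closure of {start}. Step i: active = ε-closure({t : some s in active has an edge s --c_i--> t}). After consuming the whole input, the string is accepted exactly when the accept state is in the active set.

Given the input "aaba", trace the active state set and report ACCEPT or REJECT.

Answer: ACCEPT

Derivation:
start: ε-closure({0}) = {0,1,2}
'a' @ 1: {3,4}
'a' @ 2: {1,2,5}  [accepting]
'b' @ 3: {3,4}
'a' @ 4: {1,2,5}  [accepting]
final: {1,2,5}; accept 1 in set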